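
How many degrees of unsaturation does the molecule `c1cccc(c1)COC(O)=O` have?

Molecular formula from the SMILES: C8H8O3.
DoU = (2C + 2 + N − H − X)/2 = (2·8 + 2 + 0 − 8 − 0)/2 = 10/2 = 5.
(Structurally: 1 ring(s) + 4 π bond(s) = 5.)

5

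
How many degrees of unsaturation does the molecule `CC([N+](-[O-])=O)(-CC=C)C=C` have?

Molecular formula from the SMILES: C7H11NO2.
DoU = (2C + 2 + N − H − X)/2 = (2·7 + 2 + 1 − 11 − 0)/2 = 6/2 = 3.
(Structurally: 0 ring(s) + 3 π bond(s) = 3.)

3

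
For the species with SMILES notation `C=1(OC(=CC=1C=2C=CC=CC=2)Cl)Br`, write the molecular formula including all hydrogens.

Heavy atoms from the SMILES: 1 Br, 10 C, 1 Cl, 1 O.
Implicit hydrogens by atom environment:
  6 × C (aromatic): 1 H each → 6
  4 × C (aromatic): no H
  1 × Br: no H
  1 × Cl: no H
  1 × O (aromatic): no H
  Total hydrogens = 6.
Molecular formula: C10H6BrClO

C10H6BrClO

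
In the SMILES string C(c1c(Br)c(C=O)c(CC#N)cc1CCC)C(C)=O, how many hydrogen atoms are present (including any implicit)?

16

Hydrogens are implicit in SMILES; fill each atom to its normal valence:
  5 × C (aromatic): no H
  4 × C: 2 H each → 8
  2 × C: 3 H each → 6
  2 × C: no H
  2 × O: no H
  1 × Br: no H
  1 × C (aromatic): 1 H
  1 × C: 1 H
  1 × N: no H
  Total hydrogens = 16.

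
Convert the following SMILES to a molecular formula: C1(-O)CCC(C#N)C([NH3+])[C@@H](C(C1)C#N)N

Heavy atoms from the SMILES: 10 C, 4 N, 1 O.
Implicit hydrogens by atom environment:
  5 × C: 1 H each → 5
  3 × C: 2 H each → 6
  2 × C: no H
  2 × N: no H
  1 × N (charge +1): 3 H
  1 × N: 2 H
  1 × O: 1 H
  Total hydrogens = 17.
Net charge +1.
Molecular formula: C10H17N4O+

C10H17N4O+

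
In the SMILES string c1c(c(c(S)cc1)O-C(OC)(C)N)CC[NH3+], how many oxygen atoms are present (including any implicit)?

The symbol for oxygen appears 2 times in the SMILES.

2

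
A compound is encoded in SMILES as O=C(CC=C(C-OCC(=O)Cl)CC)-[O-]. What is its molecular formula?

Heavy atoms from the SMILES: 9 C, 1 Cl, 4 O.
Implicit hydrogens by atom environment:
  4 × C: 2 H each → 8
  3 × C: no H
  3 × O: no H
  1 × C: 3 H
  1 × C: 1 H
  1 × Cl: no H
  1 × O (charge -1): no H
  Total hydrogens = 12.
Net charge -1.
Molecular formula: C9H12ClO4-

C9H12ClO4-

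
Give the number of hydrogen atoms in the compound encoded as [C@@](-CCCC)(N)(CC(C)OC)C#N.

Hydrogens are implicit in SMILES; fill each atom to its normal valence:
  4 × C: 2 H each → 8
  3 × C: 3 H each → 9
  2 × C: no H
  1 × C: 1 H
  1 × N: 2 H
  1 × N: no H
  1 × O: no H
  Total hydrogens = 20.

20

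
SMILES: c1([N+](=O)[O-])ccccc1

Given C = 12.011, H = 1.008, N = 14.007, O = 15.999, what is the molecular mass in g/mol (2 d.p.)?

123.11

Molecular formula: C6H5NO2.
M = 6×12.011 + 5×1.008 + 1×14.007 + 2×15.999 = 123.11 g/mol.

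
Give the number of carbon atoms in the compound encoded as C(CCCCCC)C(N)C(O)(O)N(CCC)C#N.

The symbol for carbon appears 13 times in the SMILES.

13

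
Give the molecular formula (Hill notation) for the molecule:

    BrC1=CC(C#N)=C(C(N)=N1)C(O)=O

Heavy atoms from the SMILES: 1 Br, 7 C, 3 N, 2 O.
Implicit hydrogens by atom environment:
  4 × C (aromatic): no H
  2 × C: no H
  1 × Br: no H
  1 × C (aromatic): 1 H
  1 × N: 2 H
  1 × N (aromatic): no H
  1 × N: no H
  1 × O: 1 H
  1 × O: no H
  Total hydrogens = 4.
Molecular formula: C7H4BrN3O2

C7H4BrN3O2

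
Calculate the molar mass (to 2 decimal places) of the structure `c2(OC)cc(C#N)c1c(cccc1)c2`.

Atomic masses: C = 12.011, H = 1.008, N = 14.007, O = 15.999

183.21

Molecular formula: C12H9NO.
M = 12×12.011 + 9×1.008 + 1×14.007 + 1×15.999 = 183.21 g/mol.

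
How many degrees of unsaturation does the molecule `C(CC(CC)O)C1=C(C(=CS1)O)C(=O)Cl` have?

4

Molecular formula from the SMILES: C10H13ClO3S.
DoU = (2C + 2 + N − H − X)/2 = (2·10 + 2 + 0 − 13 − 1)/2 = 8/2 = 4.
(Structurally: 1 ring(s) + 3 π bond(s) = 4.)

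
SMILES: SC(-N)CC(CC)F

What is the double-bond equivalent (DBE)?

0

Molecular formula from the SMILES: C5H12FNS.
DoU = (2C + 2 + N − H − X)/2 = (2·5 + 2 + 1 − 12 − 1)/2 = 0/2 = 0.
(Structurally: 0 ring(s) + 0 π bond(s) = 0.)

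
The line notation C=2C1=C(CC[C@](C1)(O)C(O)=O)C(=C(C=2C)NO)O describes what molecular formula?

Heavy atoms from the SMILES: 12 C, 1 N, 5 O.
Implicit hydrogens by atom environment:
  5 × C (aromatic): no H
  4 × O: 1 H each → 4
  3 × C: 2 H each → 6
  2 × C: no H
  1 × C: 3 H
  1 × C (aromatic): 1 H
  1 × N: 1 H
  1 × O: no H
  Total hydrogens = 15.
Molecular formula: C12H15NO5

C12H15NO5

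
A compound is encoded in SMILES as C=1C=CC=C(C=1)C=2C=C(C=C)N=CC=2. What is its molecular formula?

C13H11N

Heavy atoms from the SMILES: 13 C, 1 N.
Implicit hydrogens by atom environment:
  8 × C (aromatic): 1 H each → 8
  3 × C (aromatic): no H
  1 × C: 2 H
  1 × C: 1 H
  1 × N (aromatic): no H
  Total hydrogens = 11.
Molecular formula: C13H11N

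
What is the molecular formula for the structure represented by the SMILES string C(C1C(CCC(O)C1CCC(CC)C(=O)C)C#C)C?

Heavy atoms from the SMILES: 17 C, 2 O.
Implicit hydrogens by atom environment:
  6 × C: 2 H each → 12
  6 × C: 1 H each → 6
  3 × C: 3 H each → 9
  2 × C: no H
  1 × O: 1 H
  1 × O: no H
  Total hydrogens = 28.
Molecular formula: C17H28O2

C17H28O2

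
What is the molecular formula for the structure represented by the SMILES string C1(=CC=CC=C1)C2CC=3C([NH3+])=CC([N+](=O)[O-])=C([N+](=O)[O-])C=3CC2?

Heavy atoms from the SMILES: 16 C, 3 N, 4 O.
Implicit hydrogens by atom environment:
  6 × C (aromatic): 1 H each → 6
  6 × C (aromatic): no H
  3 × C: 2 H each → 6
  2 × N (charge +1): no H
  2 × O: no H
  2 × O (charge -1): no H
  1 × C: 1 H
  1 × N (charge +1): 3 H
  Total hydrogens = 16.
Net charge +1.
Molecular formula: C16H16N3O4+

C16H16N3O4+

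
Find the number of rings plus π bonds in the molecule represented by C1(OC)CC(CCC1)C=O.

Molecular formula from the SMILES: C8H14O2.
DoU = (2C + 2 + N − H − X)/2 = (2·8 + 2 + 0 − 14 − 0)/2 = 4/2 = 2.
(Structurally: 1 ring(s) + 1 π bond(s) = 2.)

2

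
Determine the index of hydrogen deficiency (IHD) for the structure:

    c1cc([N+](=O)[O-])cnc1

5

Molecular formula from the SMILES: C5H4N2O2.
DoU = (2C + 2 + N − H − X)/2 = (2·5 + 2 + 2 − 4 − 0)/2 = 10/2 = 5.
(Structurally: 1 ring(s) + 4 π bond(s) = 5.)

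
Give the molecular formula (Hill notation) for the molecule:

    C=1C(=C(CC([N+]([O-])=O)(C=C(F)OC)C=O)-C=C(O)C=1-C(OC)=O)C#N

C15H13FN2O7

Heavy atoms from the SMILES: 15 C, 1 F, 2 N, 7 O.
Implicit hydrogens by atom environment:
  5 × O: no H
  4 × C (aromatic): no H
  4 × C: no H
  2 × C: 3 H each → 6
  2 × C (aromatic): 1 H each → 2
  2 × C: 1 H each → 2
  1 × C: 2 H
  1 × F: no H
  1 × N: no H
  1 × N (charge +1): no H
  1 × O: 1 H
  1 × O (charge -1): no H
  Total hydrogens = 13.
Molecular formula: C15H13FN2O7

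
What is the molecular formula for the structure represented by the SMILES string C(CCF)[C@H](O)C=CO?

Heavy atoms from the SMILES: 6 C, 1 F, 2 O.
Implicit hydrogens by atom environment:
  3 × C: 2 H each → 6
  3 × C: 1 H each → 3
  2 × O: 1 H each → 2
  1 × F: no H
  Total hydrogens = 11.
Molecular formula: C6H11FO2

C6H11FO2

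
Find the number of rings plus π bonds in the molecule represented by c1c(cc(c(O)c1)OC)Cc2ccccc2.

Molecular formula from the SMILES: C14H14O2.
DoU = (2C + 2 + N − H − X)/2 = (2·14 + 2 + 0 − 14 − 0)/2 = 16/2 = 8.
(Structurally: 2 ring(s) + 6 π bond(s) = 8.)

8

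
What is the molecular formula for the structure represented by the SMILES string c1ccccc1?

C6H6

Heavy atoms from the SMILES: 6 C.
Implicit hydrogens by atom environment:
  6 × C (aromatic): 1 H each → 6
  Total hydrogens = 6.
Molecular formula: C6H6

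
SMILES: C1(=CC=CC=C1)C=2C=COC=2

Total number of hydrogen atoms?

Hydrogens are implicit in SMILES; fill each atom to its normal valence:
  8 × C (aromatic): 1 H each → 8
  2 × C (aromatic): no H
  1 × O (aromatic): no H
  Total hydrogens = 8.

8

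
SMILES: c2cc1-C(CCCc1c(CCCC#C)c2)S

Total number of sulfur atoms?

1

The symbol for sulfur appears 1 time in the SMILES.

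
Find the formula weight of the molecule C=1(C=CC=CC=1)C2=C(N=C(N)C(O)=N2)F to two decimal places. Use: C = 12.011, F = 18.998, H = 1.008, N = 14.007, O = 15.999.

205.19

Molecular formula: C10H8FN3O.
M = 10×12.011 + 1×18.998 + 8×1.008 + 3×14.007 + 1×15.999 = 205.19 g/mol.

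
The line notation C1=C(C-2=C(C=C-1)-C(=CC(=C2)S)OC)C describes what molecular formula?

C12H12OS

Heavy atoms from the SMILES: 12 C, 1 O, 1 S.
Implicit hydrogens by atom environment:
  5 × C (aromatic): 1 H each → 5
  5 × C (aromatic): no H
  2 × C: 3 H each → 6
  1 × O: no H
  1 × S: 1 H
  Total hydrogens = 12.
Molecular formula: C12H12OS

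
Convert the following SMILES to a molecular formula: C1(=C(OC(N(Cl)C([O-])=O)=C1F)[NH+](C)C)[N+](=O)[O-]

C7H7ClFN3O5

Heavy atoms from the SMILES: 7 C, 1 Cl, 1 F, 3 N, 5 O.
Implicit hydrogens by atom environment:
  4 × C (aromatic): no H
  2 × C: 3 H each → 6
  2 × O: no H
  2 × O (charge -1): no H
  1 × C: no H
  1 × Cl: no H
  1 × F: no H
  1 × N (charge +1): 1 H
  1 × N (charge +1): no H
  1 × N: no H
  1 × O (aromatic): no H
  Total hydrogens = 7.
Molecular formula: C7H7ClFN3O5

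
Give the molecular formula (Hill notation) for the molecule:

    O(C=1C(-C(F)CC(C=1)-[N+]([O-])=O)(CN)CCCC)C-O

C12H21FN2O4

Heavy atoms from the SMILES: 12 C, 1 F, 2 N, 4 O.
Implicit hydrogens by atom environment:
  6 × C: 2 H each → 12
  3 × C: 1 H each → 3
  2 × C: no H
  2 × O: no H
  1 × C: 3 H
  1 × F: no H
  1 × N: 2 H
  1 × N (charge +1): no H
  1 × O: 1 H
  1 × O (charge -1): no H
  Total hydrogens = 21.
Molecular formula: C12H21FN2O4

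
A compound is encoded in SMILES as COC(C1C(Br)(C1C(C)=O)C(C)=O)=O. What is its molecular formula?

C9H11BrO4

Heavy atoms from the SMILES: 1 Br, 9 C, 4 O.
Implicit hydrogens by atom environment:
  4 × C: no H
  4 × O: no H
  3 × C: 3 H each → 9
  2 × C: 1 H each → 2
  1 × Br: no H
  Total hydrogens = 11.
Molecular formula: C9H11BrO4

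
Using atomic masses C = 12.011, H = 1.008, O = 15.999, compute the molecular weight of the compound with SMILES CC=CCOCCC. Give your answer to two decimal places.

114.19

Molecular formula: C7H14O.
M = 7×12.011 + 14×1.008 + 1×15.999 = 114.19 g/mol.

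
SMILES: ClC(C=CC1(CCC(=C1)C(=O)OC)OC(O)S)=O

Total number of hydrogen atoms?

Hydrogens are implicit in SMILES; fill each atom to its normal valence:
  4 × C: 1 H each → 4
  4 × C: no H
  4 × O: no H
  2 × C: 2 H each → 4
  1 × C: 3 H
  1 × Cl: no H
  1 × O: 1 H
  1 × S: 1 H
  Total hydrogens = 13.

13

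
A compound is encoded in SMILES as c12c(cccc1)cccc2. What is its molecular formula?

C10H8

Heavy atoms from the SMILES: 10 C.
Implicit hydrogens by atom environment:
  8 × C (aromatic): 1 H each → 8
  2 × C (aromatic): no H
  Total hydrogens = 8.
Molecular formula: C10H8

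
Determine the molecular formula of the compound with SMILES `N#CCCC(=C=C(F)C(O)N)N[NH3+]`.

C7H12FN4O+

Heavy atoms from the SMILES: 7 C, 1 F, 4 N, 1 O.
Implicit hydrogens by atom environment:
  4 × C: no H
  2 × C: 2 H each → 4
  1 × C: 1 H
  1 × F: no H
  1 × N (charge +1): 3 H
  1 × N: 2 H
  1 × N: 1 H
  1 × N: no H
  1 × O: 1 H
  Total hydrogens = 12.
Net charge +1.
Molecular formula: C7H12FN4O+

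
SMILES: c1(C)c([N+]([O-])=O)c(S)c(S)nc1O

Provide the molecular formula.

Heavy atoms from the SMILES: 6 C, 2 N, 3 O, 2 S.
Implicit hydrogens by atom environment:
  5 × C (aromatic): no H
  2 × S: 1 H each → 2
  1 × C: 3 H
  1 × N (aromatic): no H
  1 × N (charge +1): no H
  1 × O: 1 H
  1 × O: no H
  1 × O (charge -1): no H
  Total hydrogens = 6.
Molecular formula: C6H6N2O3S2

C6H6N2O3S2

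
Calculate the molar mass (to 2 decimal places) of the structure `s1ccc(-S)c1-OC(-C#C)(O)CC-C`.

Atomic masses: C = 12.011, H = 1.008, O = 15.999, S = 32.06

228.32

Molecular formula: C10H12O2S2.
M = 10×12.011 + 12×1.008 + 2×15.999 + 2×32.06 = 228.32 g/mol.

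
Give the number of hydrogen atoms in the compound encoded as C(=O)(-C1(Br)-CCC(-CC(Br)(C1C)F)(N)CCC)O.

20

Hydrogens are implicit in SMILES; fill each atom to its normal valence:
  5 × C: 2 H each → 10
  4 × C: no H
  2 × Br: no H
  2 × C: 3 H each → 6
  1 × C: 1 H
  1 × F: no H
  1 × N: 2 H
  1 × O: 1 H
  1 × O: no H
  Total hydrogens = 20.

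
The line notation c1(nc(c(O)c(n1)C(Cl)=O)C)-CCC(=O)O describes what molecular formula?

Heavy atoms from the SMILES: 9 C, 1 Cl, 2 N, 4 O.
Implicit hydrogens by atom environment:
  4 × C (aromatic): no H
  2 × C: 2 H each → 4
  2 × C: no H
  2 × N (aromatic): no H
  2 × O: 1 H each → 2
  2 × O: no H
  1 × C: 3 H
  1 × Cl: no H
  Total hydrogens = 9.
Molecular formula: C9H9ClN2O4

C9H9ClN2O4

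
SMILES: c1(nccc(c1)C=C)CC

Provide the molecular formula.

Heavy atoms from the SMILES: 9 C, 1 N.
Implicit hydrogens by atom environment:
  3 × C (aromatic): 1 H each → 3
  2 × C: 2 H each → 4
  2 × C (aromatic): no H
  1 × C: 3 H
  1 × C: 1 H
  1 × N (aromatic): no H
  Total hydrogens = 11.
Molecular formula: C9H11N

C9H11N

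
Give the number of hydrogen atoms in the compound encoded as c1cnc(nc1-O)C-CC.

10

Hydrogens are implicit in SMILES; fill each atom to its normal valence:
  2 × C: 2 H each → 4
  2 × C (aromatic): 1 H each → 2
  2 × C (aromatic): no H
  2 × N (aromatic): no H
  1 × C: 3 H
  1 × O: 1 H
  Total hydrogens = 10.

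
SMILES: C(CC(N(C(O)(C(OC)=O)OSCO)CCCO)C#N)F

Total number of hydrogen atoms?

Hydrogens are implicit in SMILES; fill each atom to its normal valence:
  6 × C: 2 H each → 12
  3 × C: no H
  3 × O: 1 H each → 3
  3 × O: no H
  2 × N: no H
  1 × C: 3 H
  1 × C: 1 H
  1 × F: no H
  1 × S: no H
  Total hydrogens = 19.

19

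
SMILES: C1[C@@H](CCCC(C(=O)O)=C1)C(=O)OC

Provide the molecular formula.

Heavy atoms from the SMILES: 10 C, 4 O.
Implicit hydrogens by atom environment:
  4 × C: 2 H each → 8
  3 × C: no H
  3 × O: no H
  2 × C: 1 H each → 2
  1 × C: 3 H
  1 × O: 1 H
  Total hydrogens = 14.
Molecular formula: C10H14O4

C10H14O4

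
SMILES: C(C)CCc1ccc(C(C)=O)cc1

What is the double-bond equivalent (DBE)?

5

Molecular formula from the SMILES: C12H16O.
DoU = (2C + 2 + N − H − X)/2 = (2·12 + 2 + 0 − 16 − 0)/2 = 10/2 = 5.
(Structurally: 1 ring(s) + 4 π bond(s) = 5.)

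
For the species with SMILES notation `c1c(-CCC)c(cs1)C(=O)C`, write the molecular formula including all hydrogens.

C9H12OS

Heavy atoms from the SMILES: 9 C, 1 O, 1 S.
Implicit hydrogens by atom environment:
  2 × C: 3 H each → 6
  2 × C: 2 H each → 4
  2 × C (aromatic): 1 H each → 2
  2 × C (aromatic): no H
  1 × C: no H
  1 × O: no H
  1 × S (aromatic): no H
  Total hydrogens = 12.
Molecular formula: C9H12OS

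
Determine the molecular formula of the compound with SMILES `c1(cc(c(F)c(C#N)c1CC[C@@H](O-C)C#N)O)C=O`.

Heavy atoms from the SMILES: 13 C, 1 F, 2 N, 3 O.
Implicit hydrogens by atom environment:
  5 × C (aromatic): no H
  2 × C: 2 H each → 4
  2 × C: 1 H each → 2
  2 × C: no H
  2 × N: no H
  2 × O: no H
  1 × C: 3 H
  1 × C (aromatic): 1 H
  1 × F: no H
  1 × O: 1 H
  Total hydrogens = 11.
Molecular formula: C13H11FN2O3

C13H11FN2O3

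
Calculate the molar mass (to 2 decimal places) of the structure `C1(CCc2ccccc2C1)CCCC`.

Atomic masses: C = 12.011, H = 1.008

188.31

Molecular formula: C14H20.
M = 14×12.011 + 20×1.008 = 188.31 g/mol.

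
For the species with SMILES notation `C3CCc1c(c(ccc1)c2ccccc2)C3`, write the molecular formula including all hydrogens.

Heavy atoms from the SMILES: 16 C.
Implicit hydrogens by atom environment:
  8 × C (aromatic): 1 H each → 8
  4 × C: 2 H each → 8
  4 × C (aromatic): no H
  Total hydrogens = 16.
Molecular formula: C16H16

C16H16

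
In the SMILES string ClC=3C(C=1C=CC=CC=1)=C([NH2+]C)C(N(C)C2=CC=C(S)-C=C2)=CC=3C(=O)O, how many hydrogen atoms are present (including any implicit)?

20

Hydrogens are implicit in SMILES; fill each atom to its normal valence:
  10 × C (aromatic): 1 H each → 10
  8 × C (aromatic): no H
  2 × C: 3 H each → 6
  1 × C: no H
  1 × Cl: no H
  1 × N (charge +1): 2 H
  1 × N: no H
  1 × O: 1 H
  1 × O: no H
  1 × S: 1 H
  Total hydrogens = 20.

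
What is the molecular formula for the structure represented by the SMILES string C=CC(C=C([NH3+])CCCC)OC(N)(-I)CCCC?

C14H28IN2O+

Heavy atoms from the SMILES: 14 C, 1 I, 2 N, 1 O.
Implicit hydrogens by atom environment:
  7 × C: 2 H each → 14
  3 × C: 1 H each → 3
  2 × C: 3 H each → 6
  2 × C: no H
  1 × I: no H
  1 × N (charge +1): 3 H
  1 × N: 2 H
  1 × O: no H
  Total hydrogens = 28.
Net charge +1.
Molecular formula: C14H28IN2O+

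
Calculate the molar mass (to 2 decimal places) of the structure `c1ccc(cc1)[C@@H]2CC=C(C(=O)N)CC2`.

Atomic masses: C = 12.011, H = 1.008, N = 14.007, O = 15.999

Molecular formula: C13H15NO.
M = 13×12.011 + 15×1.008 + 1×14.007 + 1×15.999 = 201.27 g/mol.

201.27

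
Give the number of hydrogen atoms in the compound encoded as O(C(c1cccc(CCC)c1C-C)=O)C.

Hydrogens are implicit in SMILES; fill each atom to its normal valence:
  3 × C: 3 H each → 9
  3 × C: 2 H each → 6
  3 × C (aromatic): 1 H each → 3
  3 × C (aromatic): no H
  2 × O: no H
  1 × C: no H
  Total hydrogens = 18.

18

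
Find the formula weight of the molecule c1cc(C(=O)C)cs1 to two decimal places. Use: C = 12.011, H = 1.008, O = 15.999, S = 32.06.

126.17

Molecular formula: C6H6OS.
M = 6×12.011 + 6×1.008 + 1×15.999 + 1×32.06 = 126.17 g/mol.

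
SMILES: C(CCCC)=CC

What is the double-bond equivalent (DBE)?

1

Molecular formula from the SMILES: C7H14.
DoU = (2C + 2 + N − H − X)/2 = (2·7 + 2 + 0 − 14 − 0)/2 = 2/2 = 1.
(Structurally: 0 ring(s) + 1 π bond(s) = 1.)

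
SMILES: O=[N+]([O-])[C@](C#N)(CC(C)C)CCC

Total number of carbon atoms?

9

The symbol for carbon appears 9 times in the SMILES.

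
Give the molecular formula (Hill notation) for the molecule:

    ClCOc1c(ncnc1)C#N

C6H4ClN3O

Heavy atoms from the SMILES: 6 C, 1 Cl, 3 N, 1 O.
Implicit hydrogens by atom environment:
  2 × C (aromatic): 1 H each → 2
  2 × C (aromatic): no H
  2 × N (aromatic): no H
  1 × C: 2 H
  1 × C: no H
  1 × Cl: no H
  1 × N: no H
  1 × O: no H
  Total hydrogens = 4.
Molecular formula: C6H4ClN3O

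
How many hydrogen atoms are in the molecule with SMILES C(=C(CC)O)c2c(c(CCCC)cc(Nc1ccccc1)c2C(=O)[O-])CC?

Hydrogens are implicit in SMILES; fill each atom to its normal valence:
  6 × C (aromatic): 1 H each → 6
  6 × C (aromatic): no H
  5 × C: 2 H each → 10
  3 × C: 3 H each → 9
  2 × C: no H
  1 × C: 1 H
  1 × N: 1 H
  1 × O: 1 H
  1 × O: no H
  1 × O (charge -1): no H
  Total hydrogens = 28.

28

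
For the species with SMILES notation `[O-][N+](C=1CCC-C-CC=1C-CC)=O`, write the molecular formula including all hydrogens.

C10H17NO2

Heavy atoms from the SMILES: 10 C, 1 N, 2 O.
Implicit hydrogens by atom environment:
  7 × C: 2 H each → 14
  2 × C: no H
  1 × C: 3 H
  1 × N (charge +1): no H
  1 × O: no H
  1 × O (charge -1): no H
  Total hydrogens = 17.
Molecular formula: C10H17NO2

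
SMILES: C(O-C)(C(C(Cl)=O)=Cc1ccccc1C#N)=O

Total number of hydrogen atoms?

Hydrogens are implicit in SMILES; fill each atom to its normal valence:
  4 × C (aromatic): 1 H each → 4
  4 × C: no H
  3 × O: no H
  2 × C (aromatic): no H
  1 × C: 3 H
  1 × C: 1 H
  1 × Cl: no H
  1 × N: no H
  Total hydrogens = 8.

8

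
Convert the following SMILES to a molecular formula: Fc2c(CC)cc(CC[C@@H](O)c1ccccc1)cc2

Heavy atoms from the SMILES: 17 C, 1 F, 1 O.
Implicit hydrogens by atom environment:
  8 × C (aromatic): 1 H each → 8
  4 × C (aromatic): no H
  3 × C: 2 H each → 6
  1 × C: 3 H
  1 × C: 1 H
  1 × F: no H
  1 × O: 1 H
  Total hydrogens = 19.
Molecular formula: C17H19FO

C17H19FO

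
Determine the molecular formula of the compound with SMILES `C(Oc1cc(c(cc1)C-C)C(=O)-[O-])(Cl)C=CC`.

C13H14ClO3-

Heavy atoms from the SMILES: 13 C, 1 Cl, 3 O.
Implicit hydrogens by atom environment:
  3 × C (aromatic): 1 H each → 3
  3 × C: 1 H each → 3
  3 × C (aromatic): no H
  2 × C: 3 H each → 6
  2 × O: no H
  1 × C: 2 H
  1 × C: no H
  1 × Cl: no H
  1 × O (charge -1): no H
  Total hydrogens = 14.
Net charge -1.
Molecular formula: C13H14ClO3-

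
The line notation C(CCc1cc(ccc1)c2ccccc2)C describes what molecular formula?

C16H18

Heavy atoms from the SMILES: 16 C.
Implicit hydrogens by atom environment:
  9 × C (aromatic): 1 H each → 9
  3 × C: 2 H each → 6
  3 × C (aromatic): no H
  1 × C: 3 H
  Total hydrogens = 18.
Molecular formula: C16H18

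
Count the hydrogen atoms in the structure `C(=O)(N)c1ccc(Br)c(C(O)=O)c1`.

Hydrogens are implicit in SMILES; fill each atom to its normal valence:
  3 × C (aromatic): 1 H each → 3
  3 × C (aromatic): no H
  2 × C: no H
  2 × O: no H
  1 × Br: no H
  1 × N: 2 H
  1 × O: 1 H
  Total hydrogens = 6.

6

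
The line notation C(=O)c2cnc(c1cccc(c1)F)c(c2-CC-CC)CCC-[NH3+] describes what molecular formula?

C19H24FN2O+

Heavy atoms from the SMILES: 19 C, 1 F, 2 N, 1 O.
Implicit hydrogens by atom environment:
  6 × C: 2 H each → 12
  6 × C (aromatic): no H
  5 × C (aromatic): 1 H each → 5
  1 × C: 3 H
  1 × C: 1 H
  1 × F: no H
  1 × N (charge +1): 3 H
  1 × N (aromatic): no H
  1 × O: no H
  Total hydrogens = 24.
Net charge +1.
Molecular formula: C19H24FN2O+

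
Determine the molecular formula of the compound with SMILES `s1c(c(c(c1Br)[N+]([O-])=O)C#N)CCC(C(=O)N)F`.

C9H7BrFN3O3S

Heavy atoms from the SMILES: 1 Br, 9 C, 1 F, 3 N, 3 O, 1 S.
Implicit hydrogens by atom environment:
  4 × C (aromatic): no H
  2 × C: 2 H each → 4
  2 × C: no H
  2 × O: no H
  1 × Br: no H
  1 × C: 1 H
  1 × F: no H
  1 × N: 2 H
  1 × N: no H
  1 × N (charge +1): no H
  1 × O (charge -1): no H
  1 × S (aromatic): no H
  Total hydrogens = 7.
Molecular formula: C9H7BrFN3O3S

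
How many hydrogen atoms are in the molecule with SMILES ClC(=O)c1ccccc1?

Hydrogens are implicit in SMILES; fill each atom to its normal valence:
  5 × C (aromatic): 1 H each → 5
  1 × C (aromatic): no H
  1 × C: no H
  1 × Cl: no H
  1 × O: no H
  Total hydrogens = 5.

5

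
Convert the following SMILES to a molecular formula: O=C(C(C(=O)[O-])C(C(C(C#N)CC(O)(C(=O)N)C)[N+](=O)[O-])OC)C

C13H18N3O8-

Heavy atoms from the SMILES: 13 C, 3 N, 8 O.
Implicit hydrogens by atom environment:
  5 × C: no H
  5 × O: no H
  4 × C: 1 H each → 4
  3 × C: 3 H each → 9
  2 × O (charge -1): no H
  1 × C: 2 H
  1 × N: 2 H
  1 × N (charge +1): no H
  1 × N: no H
  1 × O: 1 H
  Total hydrogens = 18.
Net charge -1.
Molecular formula: C13H18N3O8-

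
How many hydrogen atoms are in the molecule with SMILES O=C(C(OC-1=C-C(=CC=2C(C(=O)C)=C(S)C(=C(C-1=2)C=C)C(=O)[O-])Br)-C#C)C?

Hydrogens are implicit in SMILES; fill each atom to its normal valence:
  8 × C (aromatic): no H
  4 × C: no H
  4 × O: no H
  3 × C: 1 H each → 3
  2 × C: 3 H each → 6
  2 × C (aromatic): 1 H each → 2
  1 × Br: no H
  1 × C: 2 H
  1 × O (charge -1): no H
  1 × S: 1 H
  Total hydrogens = 14.

14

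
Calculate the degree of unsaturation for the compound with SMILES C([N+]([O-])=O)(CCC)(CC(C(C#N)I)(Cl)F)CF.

3

Molecular formula from the SMILES: C9H12ClF2IN2O2.
DoU = (2C + 2 + N − H − X)/2 = (2·9 + 2 + 2 − 12 − 4)/2 = 6/2 = 3.
(Structurally: 0 ring(s) + 3 π bond(s) = 3.)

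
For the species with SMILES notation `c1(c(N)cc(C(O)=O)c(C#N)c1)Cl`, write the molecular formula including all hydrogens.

C8H5ClN2O2

Heavy atoms from the SMILES: 8 C, 1 Cl, 2 N, 2 O.
Implicit hydrogens by atom environment:
  4 × C (aromatic): no H
  2 × C (aromatic): 1 H each → 2
  2 × C: no H
  1 × Cl: no H
  1 × N: 2 H
  1 × N: no H
  1 × O: 1 H
  1 × O: no H
  Total hydrogens = 5.
Molecular formula: C8H5ClN2O2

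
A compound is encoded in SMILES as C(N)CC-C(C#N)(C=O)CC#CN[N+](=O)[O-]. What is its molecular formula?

C9H12N4O3

Heavy atoms from the SMILES: 9 C, 4 N, 3 O.
Implicit hydrogens by atom environment:
  4 × C: 2 H each → 8
  4 × C: no H
  2 × O: no H
  1 × C: 1 H
  1 × N: 2 H
  1 × N: 1 H
  1 × N: no H
  1 × N (charge +1): no H
  1 × O (charge -1): no H
  Total hydrogens = 12.
Molecular formula: C9H12N4O3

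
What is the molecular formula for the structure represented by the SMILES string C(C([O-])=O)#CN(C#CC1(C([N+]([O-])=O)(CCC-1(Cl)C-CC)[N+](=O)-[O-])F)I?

Heavy atoms from the SMILES: 13 C, 1 Cl, 1 F, 1 I, 3 N, 6 O.
Implicit hydrogens by atom environment:
  8 × C: no H
  4 × C: 2 H each → 8
  3 × O: no H
  3 × O (charge -1): no H
  2 × N (charge +1): no H
  1 × C: 3 H
  1 × Cl: no H
  1 × F: no H
  1 × I: no H
  1 × N: no H
  Total hydrogens = 11.
Net charge -1.
Molecular formula: C13H11ClFIN3O6-

C13H11ClFIN3O6-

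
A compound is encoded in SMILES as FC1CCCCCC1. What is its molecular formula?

C7H13F

Heavy atoms from the SMILES: 7 C, 1 F.
Implicit hydrogens by atom environment:
  6 × C: 2 H each → 12
  1 × C: 1 H
  1 × F: no H
  Total hydrogens = 13.
Molecular formula: C7H13F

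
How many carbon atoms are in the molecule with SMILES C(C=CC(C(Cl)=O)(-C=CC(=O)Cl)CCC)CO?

12

The symbol for carbon appears 12 times in the SMILES. (Cl is a single chlorine, not C + l.)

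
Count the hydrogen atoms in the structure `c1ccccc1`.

6

Hydrogens are implicit in SMILES; fill each atom to its normal valence:
  6 × C (aromatic): 1 H each → 6
  Total hydrogens = 6.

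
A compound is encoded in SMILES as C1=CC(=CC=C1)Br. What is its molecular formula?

C6H5Br

Heavy atoms from the SMILES: 1 Br, 6 C.
Implicit hydrogens by atom environment:
  5 × C (aromatic): 1 H each → 5
  1 × Br: no H
  1 × C (aromatic): no H
  Total hydrogens = 5.
Molecular formula: C6H5Br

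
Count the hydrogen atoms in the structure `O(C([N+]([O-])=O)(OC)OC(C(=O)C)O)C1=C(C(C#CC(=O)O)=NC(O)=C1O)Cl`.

11

Hydrogens are implicit in SMILES; fill each atom to its normal valence:
  6 × O: no H
  5 × C (aromatic): no H
  5 × C: no H
  4 × O: 1 H each → 4
  2 × C: 3 H each → 6
  1 × C: 1 H
  1 × Cl: no H
  1 × N (aromatic): no H
  1 × N (charge +1): no H
  1 × O (charge -1): no H
  Total hydrogens = 11.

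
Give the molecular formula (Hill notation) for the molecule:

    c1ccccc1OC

Heavy atoms from the SMILES: 7 C, 1 O.
Implicit hydrogens by atom environment:
  5 × C (aromatic): 1 H each → 5
  1 × C: 3 H
  1 × C (aromatic): no H
  1 × O: no H
  Total hydrogens = 8.
Molecular formula: C7H8O

C7H8O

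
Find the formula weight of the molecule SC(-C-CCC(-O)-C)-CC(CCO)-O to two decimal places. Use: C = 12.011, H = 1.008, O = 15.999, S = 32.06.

222.34

Molecular formula: C10H22O3S.
M = 10×12.011 + 22×1.008 + 3×15.999 + 1×32.06 = 222.34 g/mol.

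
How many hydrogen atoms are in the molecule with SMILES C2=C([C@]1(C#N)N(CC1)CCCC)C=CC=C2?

18

Hydrogens are implicit in SMILES; fill each atom to its normal valence:
  5 × C: 2 H each → 10
  5 × C (aromatic): 1 H each → 5
  2 × C: no H
  2 × N: no H
  1 × C: 3 H
  1 × C (aromatic): no H
  Total hydrogens = 18.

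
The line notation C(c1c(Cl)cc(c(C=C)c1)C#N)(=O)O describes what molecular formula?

Heavy atoms from the SMILES: 10 C, 1 Cl, 1 N, 2 O.
Implicit hydrogens by atom environment:
  4 × C (aromatic): no H
  2 × C (aromatic): 1 H each → 2
  2 × C: no H
  1 × C: 2 H
  1 × C: 1 H
  1 × Cl: no H
  1 × N: no H
  1 × O: 1 H
  1 × O: no H
  Total hydrogens = 6.
Molecular formula: C10H6ClNO2

C10H6ClNO2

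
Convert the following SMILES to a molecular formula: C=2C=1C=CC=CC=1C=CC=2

C10H8

Heavy atoms from the SMILES: 10 C.
Implicit hydrogens by atom environment:
  8 × C (aromatic): 1 H each → 8
  2 × C (aromatic): no H
  Total hydrogens = 8.
Molecular formula: C10H8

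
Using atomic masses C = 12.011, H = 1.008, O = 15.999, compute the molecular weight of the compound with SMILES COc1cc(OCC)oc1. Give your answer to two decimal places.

142.15

Molecular formula: C7H10O3.
M = 7×12.011 + 10×1.008 + 3×15.999 = 142.15 g/mol.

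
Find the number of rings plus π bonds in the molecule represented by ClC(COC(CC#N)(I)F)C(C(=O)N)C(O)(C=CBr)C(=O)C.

Molecular formula from the SMILES: C12H14BrClFIN2O4.
DoU = (2C + 2 + N − H − X)/2 = (2·12 + 2 + 2 − 14 − 4)/2 = 10/2 = 5.
(Structurally: 0 ring(s) + 5 π bond(s) = 5.)

5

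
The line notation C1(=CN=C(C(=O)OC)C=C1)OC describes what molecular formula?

C8H9NO3

Heavy atoms from the SMILES: 8 C, 1 N, 3 O.
Implicit hydrogens by atom environment:
  3 × C (aromatic): 1 H each → 3
  3 × O: no H
  2 × C: 3 H each → 6
  2 × C (aromatic): no H
  1 × C: no H
  1 × N (aromatic): no H
  Total hydrogens = 9.
Molecular formula: C8H9NO3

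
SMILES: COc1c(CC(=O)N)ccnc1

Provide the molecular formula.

Heavy atoms from the SMILES: 8 C, 2 N, 2 O.
Implicit hydrogens by atom environment:
  3 × C (aromatic): 1 H each → 3
  2 × C (aromatic): no H
  2 × O: no H
  1 × C: 3 H
  1 × C: 2 H
  1 × C: no H
  1 × N: 2 H
  1 × N (aromatic): no H
  Total hydrogens = 10.
Molecular formula: C8H10N2O2

C8H10N2O2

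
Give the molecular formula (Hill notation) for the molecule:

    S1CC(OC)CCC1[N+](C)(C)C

C9H20NOS+

Heavy atoms from the SMILES: 9 C, 1 N, 1 O, 1 S.
Implicit hydrogens by atom environment:
  4 × C: 3 H each → 12
  3 × C: 2 H each → 6
  2 × C: 1 H each → 2
  1 × N (charge +1): no H
  1 × O: no H
  1 × S: no H
  Total hydrogens = 20.
Net charge +1.
Molecular formula: C9H20NOS+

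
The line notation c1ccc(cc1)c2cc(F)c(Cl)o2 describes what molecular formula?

C10H6ClFO

Heavy atoms from the SMILES: 10 C, 1 Cl, 1 F, 1 O.
Implicit hydrogens by atom environment:
  6 × C (aromatic): 1 H each → 6
  4 × C (aromatic): no H
  1 × Cl: no H
  1 × F: no H
  1 × O (aromatic): no H
  Total hydrogens = 6.
Molecular formula: C10H6ClFO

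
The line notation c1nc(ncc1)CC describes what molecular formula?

Heavy atoms from the SMILES: 6 C, 2 N.
Implicit hydrogens by atom environment:
  3 × C (aromatic): 1 H each → 3
  2 × N (aromatic): no H
  1 × C: 3 H
  1 × C: 2 H
  1 × C (aromatic): no H
  Total hydrogens = 8.
Molecular formula: C6H8N2

C6H8N2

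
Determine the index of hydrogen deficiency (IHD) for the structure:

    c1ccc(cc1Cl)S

4

Molecular formula from the SMILES: C6H5ClS.
DoU = (2C + 2 + N − H − X)/2 = (2·6 + 2 + 0 − 5 − 1)/2 = 8/2 = 4.
(Structurally: 1 ring(s) + 3 π bond(s) = 4.)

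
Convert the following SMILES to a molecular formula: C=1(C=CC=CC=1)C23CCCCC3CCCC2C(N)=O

C17H23NO

Heavy atoms from the SMILES: 17 C, 1 N, 1 O.
Implicit hydrogens by atom environment:
  7 × C: 2 H each → 14
  5 × C (aromatic): 1 H each → 5
  2 × C: 1 H each → 2
  2 × C: no H
  1 × C (aromatic): no H
  1 × N: 2 H
  1 × O: no H
  Total hydrogens = 23.
Molecular formula: C17H23NO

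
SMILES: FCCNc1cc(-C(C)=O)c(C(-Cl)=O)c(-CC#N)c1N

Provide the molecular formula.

Heavy atoms from the SMILES: 13 C, 1 Cl, 1 F, 3 N, 2 O.
Implicit hydrogens by atom environment:
  5 × C (aromatic): no H
  3 × C: 2 H each → 6
  3 × C: no H
  2 × O: no H
  1 × C: 3 H
  1 × C (aromatic): 1 H
  1 × Cl: no H
  1 × F: no H
  1 × N: 2 H
  1 × N: 1 H
  1 × N: no H
  Total hydrogens = 13.
Molecular formula: C13H13ClFN3O2

C13H13ClFN3O2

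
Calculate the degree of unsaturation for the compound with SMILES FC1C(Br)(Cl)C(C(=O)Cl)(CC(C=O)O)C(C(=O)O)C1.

Molecular formula from the SMILES: C10H10BrCl2FO5.
DoU = (2C + 2 + N − H − X)/2 = (2·10 + 2 + 0 − 10 − 4)/2 = 8/2 = 4.
(Structurally: 1 ring(s) + 3 π bond(s) = 4.)

4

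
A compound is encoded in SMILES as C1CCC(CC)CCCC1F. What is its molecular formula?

C10H19F

Heavy atoms from the SMILES: 10 C, 1 F.
Implicit hydrogens by atom environment:
  7 × C: 2 H each → 14
  2 × C: 1 H each → 2
  1 × C: 3 H
  1 × F: no H
  Total hydrogens = 19.
Molecular formula: C10H19F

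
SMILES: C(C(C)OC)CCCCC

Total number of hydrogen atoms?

Hydrogens are implicit in SMILES; fill each atom to its normal valence:
  5 × C: 2 H each → 10
  3 × C: 3 H each → 9
  1 × C: 1 H
  1 × O: no H
  Total hydrogens = 20.

20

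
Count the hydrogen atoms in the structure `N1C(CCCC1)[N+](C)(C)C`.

19

Hydrogens are implicit in SMILES; fill each atom to its normal valence:
  4 × C: 2 H each → 8
  3 × C: 3 H each → 9
  1 × C: 1 H
  1 × N: 1 H
  1 × N (charge +1): no H
  Total hydrogens = 19.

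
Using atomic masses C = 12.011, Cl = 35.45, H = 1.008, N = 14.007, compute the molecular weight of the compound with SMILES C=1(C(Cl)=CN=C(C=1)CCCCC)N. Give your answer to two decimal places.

Molecular formula: C10H15ClN2.
M = 10×12.011 + 1×35.45 + 15×1.008 + 2×14.007 = 198.69 g/mol.

198.69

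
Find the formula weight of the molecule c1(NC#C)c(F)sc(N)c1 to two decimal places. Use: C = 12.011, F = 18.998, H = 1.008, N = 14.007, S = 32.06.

Molecular formula: C6H5FN2S.
M = 6×12.011 + 1×18.998 + 5×1.008 + 2×14.007 + 1×32.06 = 156.18 g/mol.

156.18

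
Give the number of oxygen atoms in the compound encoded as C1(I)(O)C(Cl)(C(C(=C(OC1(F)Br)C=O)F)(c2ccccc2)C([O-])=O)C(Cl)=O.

The symbol for oxygen appears 6 times in the SMILES.

6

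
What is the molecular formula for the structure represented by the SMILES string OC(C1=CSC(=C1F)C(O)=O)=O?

Heavy atoms from the SMILES: 6 C, 1 F, 4 O, 1 S.
Implicit hydrogens by atom environment:
  3 × C (aromatic): no H
  2 × C: no H
  2 × O: 1 H each → 2
  2 × O: no H
  1 × C (aromatic): 1 H
  1 × F: no H
  1 × S (aromatic): no H
  Total hydrogens = 3.
Molecular formula: C6H3FO4S

C6H3FO4S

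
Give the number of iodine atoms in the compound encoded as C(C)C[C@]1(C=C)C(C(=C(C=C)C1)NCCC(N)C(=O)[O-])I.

1

The symbol for iodine appears 1 time in the SMILES.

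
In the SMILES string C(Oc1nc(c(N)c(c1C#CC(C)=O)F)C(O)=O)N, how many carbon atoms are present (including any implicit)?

The symbol for carbon appears 11 times in the SMILES. Lowercase c denotes aromatic carbon and counts toward C.

11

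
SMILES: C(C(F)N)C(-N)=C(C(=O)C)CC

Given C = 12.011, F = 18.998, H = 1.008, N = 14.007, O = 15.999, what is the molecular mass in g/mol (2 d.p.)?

Molecular formula: C8H15FN2O.
M = 8×12.011 + 1×18.998 + 15×1.008 + 2×14.007 + 1×15.999 = 174.22 g/mol.

174.22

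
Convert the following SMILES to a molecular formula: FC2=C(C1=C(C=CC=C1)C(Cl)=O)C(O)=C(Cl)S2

C11H5Cl2FO2S

Heavy atoms from the SMILES: 11 C, 2 Cl, 1 F, 2 O, 1 S.
Implicit hydrogens by atom environment:
  6 × C (aromatic): no H
  4 × C (aromatic): 1 H each → 4
  2 × Cl: no H
  1 × C: no H
  1 × F: no H
  1 × O: 1 H
  1 × O: no H
  1 × S (aromatic): no H
  Total hydrogens = 5.
Molecular formula: C11H5Cl2FO2S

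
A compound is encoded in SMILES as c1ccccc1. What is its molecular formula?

C6H6

Heavy atoms from the SMILES: 6 C.
Implicit hydrogens by atom environment:
  6 × C (aromatic): 1 H each → 6
  Total hydrogens = 6.
Molecular formula: C6H6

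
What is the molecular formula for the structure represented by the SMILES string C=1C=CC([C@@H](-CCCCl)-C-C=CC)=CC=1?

Heavy atoms from the SMILES: 14 C, 1 Cl.
Implicit hydrogens by atom environment:
  5 × C (aromatic): 1 H each → 5
  4 × C: 2 H each → 8
  3 × C: 1 H each → 3
  1 × C: 3 H
  1 × C (aromatic): no H
  1 × Cl: no H
  Total hydrogens = 19.
Molecular formula: C14H19Cl

C14H19Cl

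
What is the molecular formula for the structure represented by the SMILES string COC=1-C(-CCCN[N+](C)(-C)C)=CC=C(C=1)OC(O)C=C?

Heavy atoms from the SMILES: 16 C, 2 N, 3 O.
Implicit hydrogens by atom environment:
  4 × C: 3 H each → 12
  4 × C: 2 H each → 8
  3 × C (aromatic): 1 H each → 3
  3 × C (aromatic): no H
  2 × C: 1 H each → 2
  2 × O: no H
  1 × N: 1 H
  1 × N (charge +1): no H
  1 × O: 1 H
  Total hydrogens = 27.
Net charge +1.
Molecular formula: C16H27N2O3+

C16H27N2O3+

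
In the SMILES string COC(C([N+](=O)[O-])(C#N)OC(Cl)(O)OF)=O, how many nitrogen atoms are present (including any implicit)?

The symbol for nitrogen appears 2 times in the SMILES.

2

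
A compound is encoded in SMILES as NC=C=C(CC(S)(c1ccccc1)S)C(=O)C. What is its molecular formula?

Heavy atoms from the SMILES: 13 C, 1 N, 1 O, 2 S.
Implicit hydrogens by atom environment:
  5 × C (aromatic): 1 H each → 5
  4 × C: no H
  2 × S: 1 H each → 2
  1 × C: 3 H
  1 × C: 2 H
  1 × C: 1 H
  1 × C (aromatic): no H
  1 × N: 2 H
  1 × O: no H
  Total hydrogens = 15.
Molecular formula: C13H15NOS2

C13H15NOS2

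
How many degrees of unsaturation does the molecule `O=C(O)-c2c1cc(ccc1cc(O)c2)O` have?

Molecular formula from the SMILES: C11H8O4.
DoU = (2C + 2 + N − H − X)/2 = (2·11 + 2 + 0 − 8 − 0)/2 = 16/2 = 8.
(Structurally: 2 ring(s) + 6 π bond(s) = 8.)

8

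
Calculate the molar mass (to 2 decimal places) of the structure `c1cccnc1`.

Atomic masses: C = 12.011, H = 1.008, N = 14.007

79.10

Molecular formula: C5H5N.
M = 5×12.011 + 5×1.008 + 1×14.007 = 79.10 g/mol.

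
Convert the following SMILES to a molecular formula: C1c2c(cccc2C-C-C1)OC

Heavy atoms from the SMILES: 11 C, 1 O.
Implicit hydrogens by atom environment:
  4 × C: 2 H each → 8
  3 × C (aromatic): 1 H each → 3
  3 × C (aromatic): no H
  1 × C: 3 H
  1 × O: no H
  Total hydrogens = 14.
Molecular formula: C11H14O

C11H14O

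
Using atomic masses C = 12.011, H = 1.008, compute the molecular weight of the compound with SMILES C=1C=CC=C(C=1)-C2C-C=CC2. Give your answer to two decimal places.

Molecular formula: C11H12.
M = 11×12.011 + 12×1.008 = 144.22 g/mol.

144.22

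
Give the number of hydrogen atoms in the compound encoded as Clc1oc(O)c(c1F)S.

2

Hydrogens are implicit in SMILES; fill each atom to its normal valence:
  4 × C (aromatic): no H
  1 × Cl: no H
  1 × F: no H
  1 × O: 1 H
  1 × O (aromatic): no H
  1 × S: 1 H
  Total hydrogens = 2.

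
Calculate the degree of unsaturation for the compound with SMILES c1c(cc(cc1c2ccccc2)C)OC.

8

Molecular formula from the SMILES: C14H14O.
DoU = (2C + 2 + N − H − X)/2 = (2·14 + 2 + 0 − 14 − 0)/2 = 16/2 = 8.
(Structurally: 2 ring(s) + 6 π bond(s) = 8.)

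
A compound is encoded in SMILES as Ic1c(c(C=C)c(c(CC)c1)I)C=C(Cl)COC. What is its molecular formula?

C14H15ClI2O

Heavy atoms from the SMILES: 14 C, 1 Cl, 2 I, 1 O.
Implicit hydrogens by atom environment:
  5 × C (aromatic): no H
  3 × C: 2 H each → 6
  2 × C: 3 H each → 6
  2 × C: 1 H each → 2
  2 × I: no H
  1 × C (aromatic): 1 H
  1 × C: no H
  1 × Cl: no H
  1 × O: no H
  Total hydrogens = 15.
Molecular formula: C14H15ClI2O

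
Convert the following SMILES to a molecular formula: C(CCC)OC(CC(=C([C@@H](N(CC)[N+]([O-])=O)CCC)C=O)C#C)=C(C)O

Heavy atoms from the SMILES: 19 C, 2 N, 5 O.
Implicit hydrogens by atom environment:
  7 × C: 2 H each → 14
  5 × C: no H
  4 × C: 3 H each → 12
  3 × C: 1 H each → 3
  3 × O: no H
  1 × N: no H
  1 × N (charge +1): no H
  1 × O: 1 H
  1 × O (charge -1): no H
  Total hydrogens = 30.
Molecular formula: C19H30N2O5

C19H30N2O5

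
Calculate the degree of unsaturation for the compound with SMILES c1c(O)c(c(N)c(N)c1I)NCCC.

Molecular formula from the SMILES: C9H14IN3O.
DoU = (2C + 2 + N − H − X)/2 = (2·9 + 2 + 3 − 14 − 1)/2 = 8/2 = 4.
(Structurally: 1 ring(s) + 3 π bond(s) = 4.)

4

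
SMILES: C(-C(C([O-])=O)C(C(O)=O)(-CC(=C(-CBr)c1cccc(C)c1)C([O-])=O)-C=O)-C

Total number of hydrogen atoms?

Hydrogens are implicit in SMILES; fill each atom to its normal valence:
  6 × C: no H
  4 × C (aromatic): 1 H each → 4
  4 × O: no H
  3 × C: 2 H each → 6
  2 × C: 3 H each → 6
  2 × C: 1 H each → 2
  2 × C (aromatic): no H
  2 × O (charge -1): no H
  1 × Br: no H
  1 × O: 1 H
  Total hydrogens = 19.

19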